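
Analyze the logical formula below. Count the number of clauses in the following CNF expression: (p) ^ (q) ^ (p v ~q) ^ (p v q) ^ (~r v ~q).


A CNF formula is a conjunction of clauses.
Clauses are separated by ^.
Counting the conjuncts: 5 clauses.

5


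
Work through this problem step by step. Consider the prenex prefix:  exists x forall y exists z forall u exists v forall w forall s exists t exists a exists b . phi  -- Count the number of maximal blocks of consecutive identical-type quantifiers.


Quantifier-type sequence: E A E A E A A E E E  (A=forall, E=exists)
Group into maximal same-type runs:
  Ex1 | Ax1 | Ex1 | Ax1 | Ex1 | Ax2 | Ex3
Number of blocks = 7

7


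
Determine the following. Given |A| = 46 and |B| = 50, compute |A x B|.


The Cartesian product A x B contains all ordered pairs (a, b).
|A x B| = |A| * |B| = 46 * 50 = 2300

2300


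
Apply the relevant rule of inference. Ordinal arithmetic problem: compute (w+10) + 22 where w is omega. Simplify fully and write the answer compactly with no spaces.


Compute (w+10) + 22.
Ordinal + is associative but NOT commutative; for finite n>0, n + w = w but w + n stays w+n.
By associativity: (w+10) + 22 = w + (10+22) = w+32.
Result = w+32

w+32


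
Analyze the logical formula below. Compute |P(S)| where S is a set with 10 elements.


The power set of a set with n elements has 2^n elements.
|P(S)| = 2^10 = 1024

1024


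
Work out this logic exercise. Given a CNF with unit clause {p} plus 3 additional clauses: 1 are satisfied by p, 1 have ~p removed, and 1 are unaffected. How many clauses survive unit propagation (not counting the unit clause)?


Satisfied (removed): 1
Shortened (remain): 1
Unchanged (remain): 1
Remaining = 1 + 1 = 2

2


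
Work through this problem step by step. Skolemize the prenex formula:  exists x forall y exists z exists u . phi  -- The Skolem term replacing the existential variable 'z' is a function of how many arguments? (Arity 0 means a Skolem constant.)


Quantifier prefix: exists x forall y exists z exists u
'z' is existentially quantified at position 3.
Universal variables preceding it: y
Skolem function arity = 1

1


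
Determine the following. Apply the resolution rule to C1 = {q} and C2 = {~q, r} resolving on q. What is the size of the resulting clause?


Remove q from C1 and ~q from C2.
C1 remainder: {}
C2 remainder: {r}
Union (resolvent): {r}
Resolvent has 1 literal(s).

1


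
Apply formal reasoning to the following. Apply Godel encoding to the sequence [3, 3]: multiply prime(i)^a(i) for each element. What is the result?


Encode each element as an exponent of the corresponding prime:
  2^3 = 8
  3^3 = 27
Product = 8 * 27 = 216

216


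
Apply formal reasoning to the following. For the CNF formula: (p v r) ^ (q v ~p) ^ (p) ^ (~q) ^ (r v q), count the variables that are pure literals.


Check each variable for pure literal status:
p: mixed (not pure)
q: mixed (not pure)
r: pure positive
Pure literal count = 1

1


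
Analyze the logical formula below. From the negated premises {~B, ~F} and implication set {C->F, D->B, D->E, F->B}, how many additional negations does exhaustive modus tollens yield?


Initial negated facts: {~B, ~F}
Apply modus tollens to closure:
  ~F and C->F  =>  ~C
  ~B and D->B  =>  ~D
Final negated: {~B, ~C, ~D, ~F}
New negations: {~C, ~D}
Count = 2

2


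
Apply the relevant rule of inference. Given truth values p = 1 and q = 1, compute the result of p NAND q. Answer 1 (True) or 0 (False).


p = 1, q = 1
Operation: p NAND q
Evaluate: 1 NAND 1 = 0

0


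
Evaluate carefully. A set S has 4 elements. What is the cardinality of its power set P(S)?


The power set of a set with n elements has 2^n elements.
|P(S)| = 2^4 = 16

16


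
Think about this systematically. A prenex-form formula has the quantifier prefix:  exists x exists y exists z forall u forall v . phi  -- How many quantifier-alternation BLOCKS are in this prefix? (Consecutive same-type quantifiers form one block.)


Quantifier-type sequence: E E E A A  (A=forall, E=exists)
Group into maximal same-type runs:
  Ex3 | Ax2
Number of blocks = 2

2


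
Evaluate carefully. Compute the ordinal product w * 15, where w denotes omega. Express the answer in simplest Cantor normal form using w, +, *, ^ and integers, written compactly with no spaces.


Compute w * 15.
Ordinal * is associative and left-distributive over +, but NOT commutative; for finite n>1, n*w = w but w*n stays w*n.
w * 15 means 15 copies of w concatenated: w*15.
Result = w*15

w*15


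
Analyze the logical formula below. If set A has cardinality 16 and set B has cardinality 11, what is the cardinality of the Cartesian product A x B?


The Cartesian product A x B contains all ordered pairs (a, b).
|A x B| = |A| * |B| = 16 * 11 = 176

176


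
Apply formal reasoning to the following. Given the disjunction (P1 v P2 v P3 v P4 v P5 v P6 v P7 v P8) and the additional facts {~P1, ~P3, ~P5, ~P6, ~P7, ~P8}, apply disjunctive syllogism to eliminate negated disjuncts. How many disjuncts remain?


Original disjuncts (8): P1, P2, P3, P4, P5, P6, P7, P8
Negated (eliminate): ~P1, ~P3, ~P5, ~P6, ~P7, ~P8
Remaining disjuncts: P2, P4
Count = 8 - 6 = 2

2


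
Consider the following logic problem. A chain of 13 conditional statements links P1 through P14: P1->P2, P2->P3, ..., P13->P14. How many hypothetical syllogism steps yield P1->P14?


With 13 implications in a chain connecting 14 propositions:
P1->P2, P2->P3, ..., P13->P14
Steps needed = (number of implications) - 1 = 13 - 1 = 12

12


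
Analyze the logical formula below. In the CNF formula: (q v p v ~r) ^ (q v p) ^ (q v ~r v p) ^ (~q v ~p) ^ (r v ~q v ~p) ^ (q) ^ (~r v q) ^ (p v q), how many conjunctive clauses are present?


A CNF formula is a conjunction of clauses.
Clauses are separated by ^.
Counting the conjuncts: 8 clauses.

8


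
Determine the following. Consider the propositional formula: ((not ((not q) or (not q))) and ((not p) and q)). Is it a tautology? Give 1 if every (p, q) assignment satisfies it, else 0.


Check all 4 assignments:
p=0, q=0: 0
p=0, q=1: 1
p=1, q=0: 0
p=1, q=1: 0
Satisfying count = 1/4.
Tautology iff count = 4: no.

0


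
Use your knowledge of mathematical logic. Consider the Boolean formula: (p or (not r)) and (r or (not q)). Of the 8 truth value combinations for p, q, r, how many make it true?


Evaluate all 8 assignments for p, q, r:
p=0, q=0, r=0: 1
p=0, q=0, r=1: 0
p=0, q=1, r=0: 0
p=0, q=1, r=1: 0
p=1, q=0, r=0: 1
p=1, q=0, r=1: 1
p=1, q=1, r=0: 0
p=1, q=1, r=1: 1
Satisfying count = 4

4


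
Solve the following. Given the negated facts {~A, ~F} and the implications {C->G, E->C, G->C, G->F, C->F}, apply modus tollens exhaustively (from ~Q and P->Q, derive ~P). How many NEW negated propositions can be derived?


Initial negated facts: {~A, ~F}
Apply modus tollens to closure:
  ~F and G->F  =>  ~G
  ~F and C->F  =>  ~C
  ~C and E->C  =>  ~E
Final negated: {~A, ~C, ~E, ~F, ~G}
New negations: {~C, ~E, ~G}
Count = 3

3


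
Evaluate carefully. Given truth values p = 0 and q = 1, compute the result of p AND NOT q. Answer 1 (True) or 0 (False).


p = 0, q = 1
Operation: p AND NOT q
Evaluate: 0 AND NOT 1 = 0

0


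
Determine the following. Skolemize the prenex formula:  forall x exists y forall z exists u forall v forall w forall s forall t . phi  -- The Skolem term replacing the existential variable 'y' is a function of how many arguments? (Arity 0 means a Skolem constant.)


Quantifier prefix: forall x exists y forall z exists u forall v forall w forall s forall t
'y' is existentially quantified at position 2.
Universal variables preceding it: x
Skolem function arity = 1

1


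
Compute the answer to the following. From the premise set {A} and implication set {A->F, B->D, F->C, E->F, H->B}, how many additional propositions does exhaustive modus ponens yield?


Initial facts: {A}
Apply modus ponens to closure:
  A and A->F  =>  F
  F and F->C  =>  C
Final known: {A, C, F}
New propositions: {C, F}
Count = 2

2


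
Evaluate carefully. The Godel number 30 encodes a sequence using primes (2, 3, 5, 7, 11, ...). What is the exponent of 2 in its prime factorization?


Factorize 30 by dividing by 2 repeatedly.
Division steps: 2 divides 30 exactly 1 time(s).
Exponent of 2 = 1

1


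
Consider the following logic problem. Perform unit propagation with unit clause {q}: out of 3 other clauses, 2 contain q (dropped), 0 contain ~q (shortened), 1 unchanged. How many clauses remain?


Satisfied (removed): 2
Shortened (remain): 0
Unchanged (remain): 1
Remaining = 0 + 1 = 1

1


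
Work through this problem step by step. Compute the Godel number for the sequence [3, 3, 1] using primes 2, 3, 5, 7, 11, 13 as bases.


Encode each element as an exponent of the corresponding prime:
  2^3 = 8
  3^3 = 27
  5^1 = 5
Product = 8 * 27 * 5 = 1080

1080


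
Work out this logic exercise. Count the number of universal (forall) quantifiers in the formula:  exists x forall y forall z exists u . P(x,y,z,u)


Quantifier prefix: exists x forall y forall z exists u
Mark each quantifier type:
  E U U E
Universal count = 2, Existential count = 2
Asked for universal (forall) quantifiers: 2

2


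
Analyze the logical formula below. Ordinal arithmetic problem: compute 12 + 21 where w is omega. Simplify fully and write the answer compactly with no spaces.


Compute 12 + 21.
Ordinal + is associative but NOT commutative; for finite n>0, n + w = w but w + n stays w+n.
Both operands finite; ordinal + agrees with natural +: 12 + 21 = 33.
Result = 33

33


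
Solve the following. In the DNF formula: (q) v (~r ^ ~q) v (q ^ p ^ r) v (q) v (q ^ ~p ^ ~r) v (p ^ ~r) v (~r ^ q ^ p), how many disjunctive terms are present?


A DNF formula is a disjunction of terms (conjunctions).
Terms are separated by v.
Counting the disjuncts: 7 terms.

7


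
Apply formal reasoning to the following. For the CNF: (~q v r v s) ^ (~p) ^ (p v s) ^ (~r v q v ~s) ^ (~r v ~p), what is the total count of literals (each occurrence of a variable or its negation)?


Counting literals in each clause:
Clause 1: 3 literal(s)
Clause 2: 1 literal(s)
Clause 3: 2 literal(s)
Clause 4: 3 literal(s)
Clause 5: 2 literal(s)
Total = 11

11


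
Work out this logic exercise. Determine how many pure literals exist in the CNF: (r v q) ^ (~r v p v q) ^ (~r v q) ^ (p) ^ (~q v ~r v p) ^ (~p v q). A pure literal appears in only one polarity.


Check each variable for pure literal status:
p: mixed (not pure)
q: mixed (not pure)
r: mixed (not pure)
Pure literal count = 0

0


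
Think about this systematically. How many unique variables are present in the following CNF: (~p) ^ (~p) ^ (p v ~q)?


Identify each variable that appears in the formula.
Variables found: p, q
Count = 2

2


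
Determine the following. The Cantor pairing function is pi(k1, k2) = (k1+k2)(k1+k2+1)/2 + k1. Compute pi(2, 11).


k1 + k2 = 13
(k1+k2)(k1+k2+1)/2 = 13 * 14 / 2 = 91
pi = 91 + 2 = 93

93


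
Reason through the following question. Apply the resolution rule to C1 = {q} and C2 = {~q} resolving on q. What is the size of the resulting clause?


Remove q from C1 and ~q from C2.
C1 remainder: {}
C2 remainder: {}
Union (resolvent): {} (empty clause)
Resolvent has 0 literal(s).

0


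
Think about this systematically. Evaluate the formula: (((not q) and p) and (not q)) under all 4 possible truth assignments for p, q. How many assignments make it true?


Check all 4 assignments:
p=0, q=0: 0
p=0, q=1: 0
p=1, q=0: 1
p=1, q=1: 0
Count of True = 1

1


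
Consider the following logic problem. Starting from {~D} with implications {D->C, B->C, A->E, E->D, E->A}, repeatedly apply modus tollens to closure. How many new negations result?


Initial negated facts: {~D}
Apply modus tollens to closure:
  ~D and E->D  =>  ~E
  ~E and A->E  =>  ~A
Final negated: {~A, ~D, ~E}
New negations: {~A, ~E}
Count = 2

2


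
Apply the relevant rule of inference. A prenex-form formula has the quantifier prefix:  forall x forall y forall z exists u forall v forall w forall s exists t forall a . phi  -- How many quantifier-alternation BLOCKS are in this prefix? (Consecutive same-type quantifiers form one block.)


Quantifier-type sequence: A A A E A A A E A  (A=forall, E=exists)
Group into maximal same-type runs:
  Ax3 | Ex1 | Ax3 | Ex1 | Ax1
Number of blocks = 5

5


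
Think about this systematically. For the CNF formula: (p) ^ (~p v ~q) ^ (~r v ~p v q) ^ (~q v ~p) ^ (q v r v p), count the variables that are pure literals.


Check each variable for pure literal status:
p: mixed (not pure)
q: mixed (not pure)
r: mixed (not pure)
Pure literal count = 0

0


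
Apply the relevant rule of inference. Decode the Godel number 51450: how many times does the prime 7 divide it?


Factorize 51450 by dividing by 7 repeatedly.
Division steps: 7 divides 51450 exactly 3 time(s).
Exponent of 7 = 3

3


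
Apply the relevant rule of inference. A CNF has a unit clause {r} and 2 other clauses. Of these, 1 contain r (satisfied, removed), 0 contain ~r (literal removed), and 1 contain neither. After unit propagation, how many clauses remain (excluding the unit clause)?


Satisfied (removed): 1
Shortened (remain): 0
Unchanged (remain): 1
Remaining = 0 + 1 = 1

1


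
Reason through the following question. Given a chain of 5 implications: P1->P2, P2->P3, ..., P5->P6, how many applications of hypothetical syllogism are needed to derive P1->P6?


With 5 implications in a chain connecting 6 propositions:
P1->P2, P2->P3, ..., P5->P6
Steps needed = (number of implications) - 1 = 5 - 1 = 4

4


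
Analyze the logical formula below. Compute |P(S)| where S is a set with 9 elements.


The power set of a set with n elements has 2^n elements.
|P(S)| = 2^9 = 512

512


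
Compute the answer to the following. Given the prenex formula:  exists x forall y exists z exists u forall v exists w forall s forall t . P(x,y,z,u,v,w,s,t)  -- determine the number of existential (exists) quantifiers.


Quantifier prefix: exists x forall y exists z exists u forall v exists w forall s forall t
Mark each quantifier type:
  E U E E U E U U
Universal count = 4, Existential count = 4
Asked for existential (exists) quantifiers: 4

4


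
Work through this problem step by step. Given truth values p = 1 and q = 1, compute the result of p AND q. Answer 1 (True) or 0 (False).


p = 1, q = 1
Operation: p AND q
Evaluate: 1 AND 1 = 1

1


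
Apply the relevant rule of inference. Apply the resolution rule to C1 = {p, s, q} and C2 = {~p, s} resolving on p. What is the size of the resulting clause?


Remove p from C1 and ~p from C2.
C1 remainder: {s, q}
C2 remainder: {s}
Union (resolvent): {q, s}
Resolvent has 2 literal(s).

2


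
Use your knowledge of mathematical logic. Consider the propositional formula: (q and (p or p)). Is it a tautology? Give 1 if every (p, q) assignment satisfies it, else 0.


Check all 4 assignments:
p=0, q=0: 0
p=0, q=1: 0
p=1, q=0: 0
p=1, q=1: 1
Satisfying count = 1/4.
Tautology iff count = 4: no.

0


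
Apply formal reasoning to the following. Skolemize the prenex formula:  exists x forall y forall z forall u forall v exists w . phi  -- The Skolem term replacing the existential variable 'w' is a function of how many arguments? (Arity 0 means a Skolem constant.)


Quantifier prefix: exists x forall y forall z forall u forall v exists w
'w' is existentially quantified at position 6.
Universal variables preceding it: y, z, u, v
Skolem function arity = 4

4


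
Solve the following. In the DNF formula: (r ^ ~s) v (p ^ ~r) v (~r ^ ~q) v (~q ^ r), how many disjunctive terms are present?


A DNF formula is a disjunction of terms (conjunctions).
Terms are separated by v.
Counting the disjuncts: 4 terms.

4


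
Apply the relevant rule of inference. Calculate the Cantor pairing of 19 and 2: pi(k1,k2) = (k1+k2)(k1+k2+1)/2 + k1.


k1 + k2 = 21
(k1+k2)(k1+k2+1)/2 = 21 * 22 / 2 = 231
pi = 231 + 19 = 250

250


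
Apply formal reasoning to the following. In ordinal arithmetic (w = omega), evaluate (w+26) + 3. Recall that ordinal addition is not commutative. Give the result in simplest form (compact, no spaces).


Compute (w+26) + 3.
Ordinal + is associative but NOT commutative; for finite n>0, n + w = w but w + n stays w+n.
By associativity: (w+26) + 3 = w + (26+3) = w+29.
Result = w+29

w+29


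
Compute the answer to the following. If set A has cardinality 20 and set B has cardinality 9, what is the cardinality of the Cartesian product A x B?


The Cartesian product A x B contains all ordered pairs (a, b).
|A x B| = |A| * |B| = 20 * 9 = 180

180


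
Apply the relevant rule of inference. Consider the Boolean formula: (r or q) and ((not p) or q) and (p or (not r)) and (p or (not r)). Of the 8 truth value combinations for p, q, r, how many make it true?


Evaluate all 8 assignments for p, q, r:
p=0, q=0, r=0: 0
p=0, q=0, r=1: 0
p=0, q=1, r=0: 1
p=0, q=1, r=1: 0
p=1, q=0, r=0: 0
p=1, q=0, r=1: 0
p=1, q=1, r=0: 1
p=1, q=1, r=1: 1
Satisfying count = 3

3


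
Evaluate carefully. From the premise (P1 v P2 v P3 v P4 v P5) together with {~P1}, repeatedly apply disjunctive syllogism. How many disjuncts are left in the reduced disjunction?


Original disjuncts (5): P1, P2, P3, P4, P5
Negated (eliminate): ~P1
Remaining disjuncts: P2, P3, P4, P5
Count = 5 - 1 = 4

4


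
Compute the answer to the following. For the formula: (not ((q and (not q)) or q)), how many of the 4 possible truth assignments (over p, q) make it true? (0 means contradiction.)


Check all 4 assignments:
p=0, q=0: 1
p=0, q=1: 0
p=1, q=0: 1
p=1, q=1: 0
Count of True = 2

2


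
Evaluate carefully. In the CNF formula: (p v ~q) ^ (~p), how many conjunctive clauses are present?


A CNF formula is a conjunction of clauses.
Clauses are separated by ^.
Counting the conjuncts: 2 clauses.

2


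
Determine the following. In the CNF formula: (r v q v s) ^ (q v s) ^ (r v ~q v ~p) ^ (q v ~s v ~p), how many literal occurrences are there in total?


Counting literals in each clause:
Clause 1: 3 literal(s)
Clause 2: 2 literal(s)
Clause 3: 3 literal(s)
Clause 4: 3 literal(s)
Total = 11

11


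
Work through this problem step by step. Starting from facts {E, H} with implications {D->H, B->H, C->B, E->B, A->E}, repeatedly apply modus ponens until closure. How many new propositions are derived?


Initial facts: {E, H}
Apply modus ponens to closure:
  E and E->B  =>  B
Final known: {B, E, H}
New propositions: {B}
Count = 1

1


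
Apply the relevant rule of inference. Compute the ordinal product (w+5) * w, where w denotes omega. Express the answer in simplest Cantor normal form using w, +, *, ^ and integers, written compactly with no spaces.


Compute (w+5) * w.
Ordinal * is associative and left-distributive over +, but NOT commutative; for finite n>1, n*w = w but w*n stays w*n.
(w+5) * w = sup{(w+5)*k : k<w} = sup{w*k+5} = w^2 (the +5 tail is absorbed in the limit).
Result = w^2

w^2


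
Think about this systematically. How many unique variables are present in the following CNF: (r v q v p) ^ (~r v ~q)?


Identify each variable that appears in the formula.
Variables found: p, q, r
Count = 3

3


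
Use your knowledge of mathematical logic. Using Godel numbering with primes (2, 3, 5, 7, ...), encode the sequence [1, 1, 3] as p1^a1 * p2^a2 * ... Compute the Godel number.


Encode each element as an exponent of the corresponding prime:
  2^1 = 2
  3^1 = 3
  5^3 = 125
Product = 2 * 3 * 125 = 750

750


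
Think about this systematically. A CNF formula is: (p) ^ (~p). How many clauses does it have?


A CNF formula is a conjunction of clauses.
Clauses are separated by ^.
Counting the conjuncts: 2 clauses.

2


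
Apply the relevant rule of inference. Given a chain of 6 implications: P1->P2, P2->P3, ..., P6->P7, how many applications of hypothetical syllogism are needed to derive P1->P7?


With 6 implications in a chain connecting 7 propositions:
P1->P2, P2->P3, ..., P6->P7
Steps needed = (number of implications) - 1 = 6 - 1 = 5

5


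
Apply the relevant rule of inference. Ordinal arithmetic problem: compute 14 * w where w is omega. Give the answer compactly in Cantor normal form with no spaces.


Compute 14 * w.
Ordinal * is associative and left-distributive over +, but NOT commutative; for finite n>1, n*w = w but w*n stays w*n.
For finite n>0, n * w = sup{n*k : k<w} = w. So 14 * w = w.
Result = w

w


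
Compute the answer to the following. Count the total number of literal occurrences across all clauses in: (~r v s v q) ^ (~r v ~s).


Counting literals in each clause:
Clause 1: 3 literal(s)
Clause 2: 2 literal(s)
Total = 5

5


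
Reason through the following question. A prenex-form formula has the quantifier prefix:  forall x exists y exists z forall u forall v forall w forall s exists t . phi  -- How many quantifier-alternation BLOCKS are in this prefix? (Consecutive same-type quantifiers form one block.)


Quantifier-type sequence: A E E A A A A E  (A=forall, E=exists)
Group into maximal same-type runs:
  Ax1 | Ex2 | Ax4 | Ex1
Number of blocks = 4

4


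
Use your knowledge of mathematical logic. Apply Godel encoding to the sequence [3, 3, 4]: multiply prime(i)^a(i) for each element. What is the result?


Encode each element as an exponent of the corresponding prime:
  2^3 = 8
  3^3 = 27
  5^4 = 625
Product = 8 * 27 * 625 = 135000

135000


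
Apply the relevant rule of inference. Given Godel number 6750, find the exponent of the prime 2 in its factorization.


Factorize 6750 by dividing by 2 repeatedly.
Division steps: 2 divides 6750 exactly 1 time(s).
Exponent of 2 = 1

1


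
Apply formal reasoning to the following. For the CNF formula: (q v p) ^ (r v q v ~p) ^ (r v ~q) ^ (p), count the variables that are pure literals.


Check each variable for pure literal status:
p: mixed (not pure)
q: mixed (not pure)
r: pure positive
Pure literal count = 1

1


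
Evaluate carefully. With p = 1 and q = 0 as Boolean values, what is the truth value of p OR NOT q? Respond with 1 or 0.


p = 1, q = 0
Operation: p OR NOT q
Evaluate: 1 OR NOT 0 = 1

1


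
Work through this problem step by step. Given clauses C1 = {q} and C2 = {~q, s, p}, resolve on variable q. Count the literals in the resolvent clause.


Remove q from C1 and ~q from C2.
C1 remainder: {}
C2 remainder: {s, p}
Union (resolvent): {p, s}
Resolvent has 2 literal(s).

2


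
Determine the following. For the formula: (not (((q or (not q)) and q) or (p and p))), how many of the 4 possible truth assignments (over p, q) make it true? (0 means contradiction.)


Check all 4 assignments:
p=0, q=0: 1
p=0, q=1: 0
p=1, q=0: 0
p=1, q=1: 0
Count of True = 1

1


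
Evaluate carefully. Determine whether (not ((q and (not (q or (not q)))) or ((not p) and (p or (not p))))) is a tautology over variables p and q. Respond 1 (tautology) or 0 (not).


Check all 4 assignments:
p=0, q=0: 0
p=0, q=1: 0
p=1, q=0: 1
p=1, q=1: 1
Satisfying count = 2/4.
Tautology iff count = 4: no.

0


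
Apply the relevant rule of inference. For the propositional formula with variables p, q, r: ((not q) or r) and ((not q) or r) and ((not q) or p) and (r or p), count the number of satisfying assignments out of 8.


Evaluate all 8 assignments for p, q, r:
p=0, q=0, r=0: 0
p=0, q=0, r=1: 1
p=0, q=1, r=0: 0
p=0, q=1, r=1: 0
p=1, q=0, r=0: 1
p=1, q=0, r=1: 1
p=1, q=1, r=0: 0
p=1, q=1, r=1: 1
Satisfying count = 4

4


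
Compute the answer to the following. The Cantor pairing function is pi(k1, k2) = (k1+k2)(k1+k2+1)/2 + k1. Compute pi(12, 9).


k1 + k2 = 21
(k1+k2)(k1+k2+1)/2 = 21 * 22 / 2 = 231
pi = 231 + 12 = 243

243


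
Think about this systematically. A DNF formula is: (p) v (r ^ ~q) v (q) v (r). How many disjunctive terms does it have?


A DNF formula is a disjunction of terms (conjunctions).
Terms are separated by v.
Counting the disjuncts: 4 terms.

4


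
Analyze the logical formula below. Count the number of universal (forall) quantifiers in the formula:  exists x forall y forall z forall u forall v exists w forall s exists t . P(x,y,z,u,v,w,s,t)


Quantifier prefix: exists x forall y forall z forall u forall v exists w forall s exists t
Mark each quantifier type:
  E U U U U E U E
Universal count = 5, Existential count = 3
Asked for universal (forall) quantifiers: 5

5


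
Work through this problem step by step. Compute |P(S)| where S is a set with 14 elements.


The power set of a set with n elements has 2^n elements.
|P(S)| = 2^14 = 16384

16384


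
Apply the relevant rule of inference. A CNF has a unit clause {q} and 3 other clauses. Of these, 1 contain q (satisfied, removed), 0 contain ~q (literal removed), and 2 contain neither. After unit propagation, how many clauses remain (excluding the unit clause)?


Satisfied (removed): 1
Shortened (remain): 0
Unchanged (remain): 2
Remaining = 0 + 2 = 2

2


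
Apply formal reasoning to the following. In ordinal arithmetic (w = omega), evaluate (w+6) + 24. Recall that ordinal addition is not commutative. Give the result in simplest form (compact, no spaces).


Compute (w+6) + 24.
Ordinal + is associative but NOT commutative; for finite n>0, n + w = w but w + n stays w+n.
By associativity: (w+6) + 24 = w + (6+24) = w+30.
Result = w+30

w+30


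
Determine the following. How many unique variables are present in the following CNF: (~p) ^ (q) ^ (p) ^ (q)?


Identify each variable that appears in the formula.
Variables found: p, q
Count = 2

2


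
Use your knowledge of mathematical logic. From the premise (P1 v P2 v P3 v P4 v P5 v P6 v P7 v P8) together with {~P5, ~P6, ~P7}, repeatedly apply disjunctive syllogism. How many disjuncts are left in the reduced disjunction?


Original disjuncts (8): P1, P2, P3, P4, P5, P6, P7, P8
Negated (eliminate): ~P5, ~P6, ~P7
Remaining disjuncts: P1, P2, P3, P4, P8
Count = 8 - 3 = 5

5


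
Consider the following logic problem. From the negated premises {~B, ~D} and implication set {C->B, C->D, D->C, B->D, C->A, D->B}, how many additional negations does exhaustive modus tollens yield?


Initial negated facts: {~B, ~D}
Apply modus tollens to closure:
  ~B and C->B  =>  ~C
Final negated: {~B, ~C, ~D}
New negations: {~C}
Count = 1

1


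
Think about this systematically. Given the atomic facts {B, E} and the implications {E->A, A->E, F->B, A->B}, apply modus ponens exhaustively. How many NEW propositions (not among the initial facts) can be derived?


Initial facts: {B, E}
Apply modus ponens to closure:
  E and E->A  =>  A
Final known: {A, B, E}
New propositions: {A}
Count = 1

1


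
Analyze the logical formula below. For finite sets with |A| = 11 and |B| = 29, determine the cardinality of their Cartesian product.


The Cartesian product A x B contains all ordered pairs (a, b).
|A x B| = |A| * |B| = 11 * 29 = 319

319


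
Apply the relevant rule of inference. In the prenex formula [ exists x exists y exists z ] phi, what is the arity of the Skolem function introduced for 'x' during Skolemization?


Quantifier prefix: exists x exists y exists z
'x' is existentially quantified at position 1.
No universal quantifiers precede it.
Skolem function arity = 0 (a Skolem constant)

0


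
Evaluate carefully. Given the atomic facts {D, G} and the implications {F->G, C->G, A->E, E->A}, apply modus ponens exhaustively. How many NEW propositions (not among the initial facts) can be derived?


Initial facts: {D, G}
Apply modus ponens to closure:
  (no implication fires)
Final known: {D, G}
New propositions: {(none)}
Count = 0

0


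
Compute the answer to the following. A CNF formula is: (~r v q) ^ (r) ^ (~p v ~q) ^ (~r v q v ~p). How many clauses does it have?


A CNF formula is a conjunction of clauses.
Clauses are separated by ^.
Counting the conjuncts: 4 clauses.

4


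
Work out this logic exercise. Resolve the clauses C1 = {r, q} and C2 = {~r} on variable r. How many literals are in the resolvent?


Remove r from C1 and ~r from C2.
C1 remainder: {q}
C2 remainder: {}
Union (resolvent): {q}
Resolvent has 1 literal(s).

1


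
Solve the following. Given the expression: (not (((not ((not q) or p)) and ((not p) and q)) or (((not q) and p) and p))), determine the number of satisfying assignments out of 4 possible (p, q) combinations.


Check all 4 assignments:
p=0, q=0: 1
p=0, q=1: 0
p=1, q=0: 0
p=1, q=1: 1
Count of True = 2

2


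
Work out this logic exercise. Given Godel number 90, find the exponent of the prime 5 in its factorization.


Factorize 90 by dividing by 5 repeatedly.
Division steps: 5 divides 90 exactly 1 time(s).
Exponent of 5 = 1

1


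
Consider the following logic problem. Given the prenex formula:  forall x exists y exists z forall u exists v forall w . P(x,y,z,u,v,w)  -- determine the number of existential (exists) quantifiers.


Quantifier prefix: forall x exists y exists z forall u exists v forall w
Mark each quantifier type:
  U E E U E U
Universal count = 3, Existential count = 3
Asked for existential (exists) quantifiers: 3

3


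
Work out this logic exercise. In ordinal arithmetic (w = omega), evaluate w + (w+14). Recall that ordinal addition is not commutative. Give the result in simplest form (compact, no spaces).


Compute w + (w+14).
Ordinal + is associative but NOT commutative; for finite n>0, n + w = w but w + n stays w+n.
w + (w+14) = (w+w) + 14 = w*2+14.
Result = w*2+14

w*2+14


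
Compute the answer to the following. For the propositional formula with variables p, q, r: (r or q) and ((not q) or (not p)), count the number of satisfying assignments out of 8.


Evaluate all 8 assignments for p, q, r:
p=0, q=0, r=0: 0
p=0, q=0, r=1: 1
p=0, q=1, r=0: 1
p=0, q=1, r=1: 1
p=1, q=0, r=0: 0
p=1, q=0, r=1: 1
p=1, q=1, r=0: 0
p=1, q=1, r=1: 0
Satisfying count = 4

4


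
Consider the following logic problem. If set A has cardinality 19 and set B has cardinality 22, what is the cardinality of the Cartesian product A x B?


The Cartesian product A x B contains all ordered pairs (a, b).
|A x B| = |A| * |B| = 19 * 22 = 418

418


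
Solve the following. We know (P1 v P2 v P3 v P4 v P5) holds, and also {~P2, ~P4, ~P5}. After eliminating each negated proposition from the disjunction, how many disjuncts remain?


Original disjuncts (5): P1, P2, P3, P4, P5
Negated (eliminate): ~P2, ~P4, ~P5
Remaining disjuncts: P1, P3
Count = 5 - 3 = 2

2


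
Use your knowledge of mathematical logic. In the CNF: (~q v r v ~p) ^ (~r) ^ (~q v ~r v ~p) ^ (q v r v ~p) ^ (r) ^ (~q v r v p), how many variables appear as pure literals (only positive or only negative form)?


Check each variable for pure literal status:
p: mixed (not pure)
q: mixed (not pure)
r: mixed (not pure)
Pure literal count = 0

0


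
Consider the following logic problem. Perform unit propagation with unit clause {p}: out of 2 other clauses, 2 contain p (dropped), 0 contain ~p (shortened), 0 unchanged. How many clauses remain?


Satisfied (removed): 2
Shortened (remain): 0
Unchanged (remain): 0
Remaining = 0 + 0 = 0

0


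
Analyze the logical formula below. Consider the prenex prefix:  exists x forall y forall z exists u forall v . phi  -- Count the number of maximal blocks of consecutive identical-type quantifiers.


Quantifier-type sequence: E A A E A  (A=forall, E=exists)
Group into maximal same-type runs:
  Ex1 | Ax2 | Ex1 | Ax1
Number of blocks = 4

4


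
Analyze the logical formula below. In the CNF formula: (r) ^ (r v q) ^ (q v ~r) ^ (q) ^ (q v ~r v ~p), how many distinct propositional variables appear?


Identify each variable that appears in the formula.
Variables found: p, q, r
Count = 3

3


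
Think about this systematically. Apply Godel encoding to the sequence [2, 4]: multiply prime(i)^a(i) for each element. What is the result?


Encode each element as an exponent of the corresponding prime:
  2^2 = 4
  3^4 = 81
Product = 4 * 81 = 324

324


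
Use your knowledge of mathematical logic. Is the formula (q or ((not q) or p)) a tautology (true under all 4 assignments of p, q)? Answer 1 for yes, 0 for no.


Check all 4 assignments:
p=0, q=0: 1
p=0, q=1: 1
p=1, q=0: 1
p=1, q=1: 1
Satisfying count = 4/4.
Tautology iff count = 4: yes.

1


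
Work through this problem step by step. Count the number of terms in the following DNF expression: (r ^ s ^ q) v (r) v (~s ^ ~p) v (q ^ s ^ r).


A DNF formula is a disjunction of terms (conjunctions).
Terms are separated by v.
Counting the disjuncts: 4 terms.

4


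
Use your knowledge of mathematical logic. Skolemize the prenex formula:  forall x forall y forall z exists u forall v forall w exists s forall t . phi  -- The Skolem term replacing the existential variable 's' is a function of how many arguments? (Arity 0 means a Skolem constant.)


Quantifier prefix: forall x forall y forall z exists u forall v forall w exists s forall t
's' is existentially quantified at position 7.
Universal variables preceding it: x, y, z, v, w
Skolem function arity = 5

5


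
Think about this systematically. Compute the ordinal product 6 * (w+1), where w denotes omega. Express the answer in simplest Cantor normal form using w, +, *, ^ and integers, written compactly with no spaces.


Compute 6 * (w+1).
Ordinal * is associative and left-distributive over +, but NOT commutative; for finite n>1, n*w = w but w*n stays w*n.
By left-distributivity: 6 * (w+1) = 6*w + 6*1 = w + 6 = w+6.
Result = w+6

w+6


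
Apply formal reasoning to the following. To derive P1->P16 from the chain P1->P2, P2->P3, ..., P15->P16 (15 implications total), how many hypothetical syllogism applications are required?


With 15 implications in a chain connecting 16 propositions:
P1->P2, P2->P3, ..., P15->P16
Steps needed = (number of implications) - 1 = 15 - 1 = 14

14


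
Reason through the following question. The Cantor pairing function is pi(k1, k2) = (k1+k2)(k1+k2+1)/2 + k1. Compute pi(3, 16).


k1 + k2 = 19
(k1+k2)(k1+k2+1)/2 = 19 * 20 / 2 = 190
pi = 190 + 3 = 193

193


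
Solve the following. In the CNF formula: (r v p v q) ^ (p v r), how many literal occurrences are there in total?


Counting literals in each clause:
Clause 1: 3 literal(s)
Clause 2: 2 literal(s)
Total = 5

5


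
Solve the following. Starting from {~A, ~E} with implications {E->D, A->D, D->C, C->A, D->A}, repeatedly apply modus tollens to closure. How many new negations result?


Initial negated facts: {~A, ~E}
Apply modus tollens to closure:
  ~A and C->A  =>  ~C
  ~A and D->A  =>  ~D
Final negated: {~A, ~C, ~D, ~E}
New negations: {~C, ~D}
Count = 2

2


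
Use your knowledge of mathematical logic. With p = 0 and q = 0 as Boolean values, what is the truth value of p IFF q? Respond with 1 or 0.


p = 0, q = 0
Operation: p IFF q
Evaluate: 0 IFF 0 = 1

1


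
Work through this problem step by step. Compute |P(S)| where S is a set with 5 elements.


The power set of a set with n elements has 2^n elements.
|P(S)| = 2^5 = 32

32


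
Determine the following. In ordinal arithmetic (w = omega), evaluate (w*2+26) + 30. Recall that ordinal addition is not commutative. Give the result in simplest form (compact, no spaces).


Compute (w*2+26) + 30.
Ordinal + is associative but NOT commutative; for finite n>0, n + w = w but w + n stays w+n.
By associativity: (w*2+26) + 30 = w*2 + (26+30) = w*2+56.
Result = w*2+56

w*2+56


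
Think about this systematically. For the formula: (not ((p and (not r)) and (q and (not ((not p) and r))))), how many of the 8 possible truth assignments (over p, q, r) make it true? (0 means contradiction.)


Check all 8 assignments:
p=0, q=0, r=0: 1
p=0, q=0, r=1: 1
p=0, q=1, r=0: 1
p=0, q=1, r=1: 1
p=1, q=0, r=0: 1
p=1, q=0, r=1: 1
p=1, q=1, r=0: 0
p=1, q=1, r=1: 1
Count of True = 7

7


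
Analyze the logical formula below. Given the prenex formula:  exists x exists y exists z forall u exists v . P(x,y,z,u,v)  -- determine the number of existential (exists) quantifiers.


Quantifier prefix: exists x exists y exists z forall u exists v
Mark each quantifier type:
  E E E U E
Universal count = 1, Existential count = 4
Asked for existential (exists) quantifiers: 4

4


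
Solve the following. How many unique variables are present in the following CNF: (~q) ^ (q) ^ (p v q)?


Identify each variable that appears in the formula.
Variables found: p, q
Count = 2

2


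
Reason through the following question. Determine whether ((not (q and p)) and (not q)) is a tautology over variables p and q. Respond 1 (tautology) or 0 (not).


Check all 4 assignments:
p=0, q=0: 1
p=0, q=1: 0
p=1, q=0: 1
p=1, q=1: 0
Satisfying count = 2/4.
Tautology iff count = 4: no.

0


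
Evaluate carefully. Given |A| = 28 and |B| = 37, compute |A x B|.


The Cartesian product A x B contains all ordered pairs (a, b).
|A x B| = |A| * |B| = 28 * 37 = 1036

1036


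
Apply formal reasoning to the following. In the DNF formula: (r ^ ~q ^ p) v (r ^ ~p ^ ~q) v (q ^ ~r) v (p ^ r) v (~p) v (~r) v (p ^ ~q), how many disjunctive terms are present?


A DNF formula is a disjunction of terms (conjunctions).
Terms are separated by v.
Counting the disjuncts: 7 terms.

7


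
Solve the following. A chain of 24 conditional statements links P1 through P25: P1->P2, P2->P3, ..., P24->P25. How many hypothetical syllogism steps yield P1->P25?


With 24 implications in a chain connecting 25 propositions:
P1->P2, P2->P3, ..., P24->P25
Steps needed = (number of implications) - 1 = 24 - 1 = 23

23


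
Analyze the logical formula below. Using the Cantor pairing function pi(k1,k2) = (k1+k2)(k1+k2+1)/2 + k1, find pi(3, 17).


k1 + k2 = 20
(k1+k2)(k1+k2+1)/2 = 20 * 21 / 2 = 210
pi = 210 + 3 = 213

213


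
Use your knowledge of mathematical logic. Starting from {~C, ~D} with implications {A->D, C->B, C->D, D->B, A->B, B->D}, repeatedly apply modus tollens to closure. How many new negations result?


Initial negated facts: {~C, ~D}
Apply modus tollens to closure:
  ~D and A->D  =>  ~A
  ~D and B->D  =>  ~B
Final negated: {~A, ~B, ~C, ~D}
New negations: {~A, ~B}
Count = 2

2


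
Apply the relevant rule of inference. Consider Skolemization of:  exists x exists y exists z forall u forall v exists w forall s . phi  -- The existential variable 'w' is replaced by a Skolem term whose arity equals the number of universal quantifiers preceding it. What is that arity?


Quantifier prefix: exists x exists y exists z forall u forall v exists w forall s
'w' is existentially quantified at position 6.
Universal variables preceding it: u, v
Skolem function arity = 2

2


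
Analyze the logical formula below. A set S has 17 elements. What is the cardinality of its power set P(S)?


The power set of a set with n elements has 2^n elements.
|P(S)| = 2^17 = 131072

131072


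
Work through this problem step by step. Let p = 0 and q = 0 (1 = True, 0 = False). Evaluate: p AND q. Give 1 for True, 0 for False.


p = 0, q = 0
Operation: p AND q
Evaluate: 0 AND 0 = 0

0


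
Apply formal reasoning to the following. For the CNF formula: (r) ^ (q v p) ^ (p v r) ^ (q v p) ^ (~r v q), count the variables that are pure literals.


Check each variable for pure literal status:
p: pure positive
q: pure positive
r: mixed (not pure)
Pure literal count = 2

2


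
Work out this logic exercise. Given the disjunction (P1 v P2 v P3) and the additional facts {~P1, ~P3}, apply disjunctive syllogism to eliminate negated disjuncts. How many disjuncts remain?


Original disjuncts (3): P1, P2, P3
Negated (eliminate): ~P1, ~P3
Remaining disjuncts: P2
Count = 3 - 2 = 1

1


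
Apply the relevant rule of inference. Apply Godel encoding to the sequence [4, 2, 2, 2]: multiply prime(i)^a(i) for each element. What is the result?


Encode each element as an exponent of the corresponding prime:
  2^4 = 16
  3^2 = 9
  5^2 = 25
  7^2 = 49
Product = 16 * 9 * 25 * 49 = 176400

176400
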